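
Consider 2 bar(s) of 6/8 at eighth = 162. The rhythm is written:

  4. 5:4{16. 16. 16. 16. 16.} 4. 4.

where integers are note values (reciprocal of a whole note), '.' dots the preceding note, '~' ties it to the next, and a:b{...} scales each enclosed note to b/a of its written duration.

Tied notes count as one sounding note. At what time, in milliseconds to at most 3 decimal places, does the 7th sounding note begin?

1. 0.0ms @ 0 + 1111.111ms (3)
2. 1111.111ms @ 3 + 222.222ms (3/5)
3. 1333.333ms @ 18/5 + 222.222ms (3/5)
4. 1555.556ms @ 21/5 + 222.222ms (3/5)
5. 1777.778ms @ 24/5 + 222.222ms (3/5)
6. 2000.0ms @ 27/5 + 222.222ms (3/5)
7. 2222.222ms @ 6 + 1111.111ms (3)
8. 3333.333ms @ 9 + 1111.111ms (3)

note 7 onset = 6b = 2222.222ms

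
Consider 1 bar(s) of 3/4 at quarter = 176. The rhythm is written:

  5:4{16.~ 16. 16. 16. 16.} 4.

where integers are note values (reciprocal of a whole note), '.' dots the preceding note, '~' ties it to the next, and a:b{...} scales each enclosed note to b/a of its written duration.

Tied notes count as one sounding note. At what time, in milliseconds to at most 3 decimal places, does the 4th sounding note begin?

1. 0.0ms @ 0 + 204.545ms (3/5)
2. 204.545ms @ 3/5 + 102.273ms (3/10)
3. 306.818ms @ 9/10 + 102.273ms (3/10)
4. 409.091ms @ 6/5 + 102.273ms (3/10)
5. 511.364ms @ 3/2 + 511.364ms (3/2)

note 4 onset = 6/5b = 409.091ms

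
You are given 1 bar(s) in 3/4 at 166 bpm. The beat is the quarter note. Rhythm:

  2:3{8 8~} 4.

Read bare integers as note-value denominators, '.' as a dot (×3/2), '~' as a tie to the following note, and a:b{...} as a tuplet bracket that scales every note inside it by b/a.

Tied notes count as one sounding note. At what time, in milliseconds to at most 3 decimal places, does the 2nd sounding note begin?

note 2 onset = 3/4b = 271.084ms

1. 0.0ms @ 0 + 271.084ms (3/4)
2. 271.084ms @ 3/4 + 813.253ms (9/4)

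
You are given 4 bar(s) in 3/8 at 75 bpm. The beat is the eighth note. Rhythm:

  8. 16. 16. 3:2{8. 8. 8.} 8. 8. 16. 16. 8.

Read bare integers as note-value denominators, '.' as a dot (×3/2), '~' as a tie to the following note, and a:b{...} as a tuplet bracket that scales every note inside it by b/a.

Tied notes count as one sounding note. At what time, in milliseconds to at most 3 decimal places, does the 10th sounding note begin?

note 10 onset = 39/4b = 7800.0ms

1. 0.0ms @ 0 + 1200.0ms (3/2)
2. 1200.0ms @ 3/2 + 600.0ms (3/4)
3. 1800.0ms @ 9/4 + 600.0ms (3/4)
4. 2400.0ms @ 3 + 800.0ms (1)
5. 3200.0ms @ 4 + 800.0ms (1)
6. 4000.0ms @ 5 + 800.0ms (1)
7. 4800.0ms @ 6 + 1200.0ms (3/2)
8. 6000.0ms @ 15/2 + 1200.0ms (3/2)
9. 7200.0ms @ 9 + 600.0ms (3/4)
10. 7800.0ms @ 39/4 + 600.0ms (3/4)
11. 8400.0ms @ 21/2 + 1200.0ms (3/2)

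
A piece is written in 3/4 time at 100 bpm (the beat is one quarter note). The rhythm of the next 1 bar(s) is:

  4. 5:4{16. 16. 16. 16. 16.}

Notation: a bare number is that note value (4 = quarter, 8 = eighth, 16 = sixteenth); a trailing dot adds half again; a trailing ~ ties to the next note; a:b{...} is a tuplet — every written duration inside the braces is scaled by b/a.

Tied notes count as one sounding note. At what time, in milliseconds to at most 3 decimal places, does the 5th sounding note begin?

1. 0.0ms @ 0 + 900.0ms (3/2)
2. 900.0ms @ 3/2 + 180.0ms (3/10)
3. 1080.0ms @ 9/5 + 180.0ms (3/10)
4. 1260.0ms @ 21/10 + 180.0ms (3/10)
5. 1440.0ms @ 12/5 + 180.0ms (3/10)
6. 1620.0ms @ 27/10 + 180.0ms (3/10)

note 5 onset = 12/5b = 1440.0ms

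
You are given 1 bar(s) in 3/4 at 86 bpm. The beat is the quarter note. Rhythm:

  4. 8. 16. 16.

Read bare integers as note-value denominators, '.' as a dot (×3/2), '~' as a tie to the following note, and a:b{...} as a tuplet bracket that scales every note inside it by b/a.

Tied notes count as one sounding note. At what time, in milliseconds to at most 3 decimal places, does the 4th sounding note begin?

1. 0.0ms @ 0 + 1046.512ms (3/2)
2. 1046.512ms @ 3/2 + 523.256ms (3/4)
3. 1569.767ms @ 9/4 + 261.628ms (3/8)
4. 1831.395ms @ 21/8 + 261.628ms (3/8)

note 4 onset = 21/8b = 1831.395ms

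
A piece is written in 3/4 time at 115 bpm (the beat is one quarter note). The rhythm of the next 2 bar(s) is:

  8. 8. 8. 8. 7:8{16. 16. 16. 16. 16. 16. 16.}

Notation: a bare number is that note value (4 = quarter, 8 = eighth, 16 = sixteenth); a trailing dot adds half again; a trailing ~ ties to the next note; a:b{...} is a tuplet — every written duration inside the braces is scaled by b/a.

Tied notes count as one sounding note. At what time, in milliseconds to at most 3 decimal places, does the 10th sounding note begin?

note 10 onset = 36/7b = 2683.23ms

1. 0.0ms @ 0 + 391.304ms (3/4)
2. 391.304ms @ 3/4 + 391.304ms (3/4)
3. 782.609ms @ 3/2 + 391.304ms (3/4)
4. 1173.913ms @ 9/4 + 391.304ms (3/4)
5. 1565.217ms @ 3 + 223.602ms (3/7)
6. 1788.82ms @ 24/7 + 223.602ms (3/7)
7. 2012.422ms @ 27/7 + 223.602ms (3/7)
8. 2236.025ms @ 30/7 + 223.602ms (3/7)
9. 2459.627ms @ 33/7 + 223.602ms (3/7)
10. 2683.23ms @ 36/7 + 223.602ms (3/7)
11. 2906.832ms @ 39/7 + 223.602ms (3/7)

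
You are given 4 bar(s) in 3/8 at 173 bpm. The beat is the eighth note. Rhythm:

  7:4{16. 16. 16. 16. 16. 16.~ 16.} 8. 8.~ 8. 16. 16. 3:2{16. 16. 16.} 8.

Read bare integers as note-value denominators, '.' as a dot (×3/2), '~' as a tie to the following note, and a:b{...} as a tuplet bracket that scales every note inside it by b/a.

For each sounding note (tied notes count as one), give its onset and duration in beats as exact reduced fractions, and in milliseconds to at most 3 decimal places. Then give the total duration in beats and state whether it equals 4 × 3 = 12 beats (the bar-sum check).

1) 0.0ms=0b +148.637ms=3/7b
2) 148.637ms=3/7b +148.637ms=3/7b
3) 297.275ms=6/7b +148.637ms=3/7b
4) 445.912ms=9/7b +148.637ms=3/7b
5) 594.55ms=12/7b +148.637ms=3/7b
6) 743.187ms=15/7b +297.275ms=6/7b
7) 1040.462ms=3b +520.231ms=3/2b
8) 1560.694ms=9/2b +1040.462ms=3b
9) 2601.156ms=15/2b +260.116ms=3/4b
10) 2861.272ms=33/4b +260.116ms=3/4b
11) 3121.387ms=9b +173.41ms=1/2b
12) 3294.798ms=19/2b +173.41ms=1/2b
13) 3468.208ms=10b +173.41ms=1/2b
14) 3641.618ms=21/2b +520.231ms=3/2b
Σ=12b of 12 (173bpm 3/8) — PASS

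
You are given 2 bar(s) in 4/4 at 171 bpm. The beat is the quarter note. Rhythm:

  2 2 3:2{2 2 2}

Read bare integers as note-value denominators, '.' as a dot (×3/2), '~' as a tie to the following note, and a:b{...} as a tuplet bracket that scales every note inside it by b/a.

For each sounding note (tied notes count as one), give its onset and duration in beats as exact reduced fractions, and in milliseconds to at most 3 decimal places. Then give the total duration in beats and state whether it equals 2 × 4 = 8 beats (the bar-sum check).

1) 0.0ms=0b +701.754ms=2b
2) 701.754ms=2b +701.754ms=2b
3) 1403.509ms=4b +467.836ms=4/3b
4) 1871.345ms=16/3b +467.836ms=4/3b
5) 2339.181ms=20/3b +467.836ms=4/3b
Σ=8b of 8 (171bpm 4/4) — PASS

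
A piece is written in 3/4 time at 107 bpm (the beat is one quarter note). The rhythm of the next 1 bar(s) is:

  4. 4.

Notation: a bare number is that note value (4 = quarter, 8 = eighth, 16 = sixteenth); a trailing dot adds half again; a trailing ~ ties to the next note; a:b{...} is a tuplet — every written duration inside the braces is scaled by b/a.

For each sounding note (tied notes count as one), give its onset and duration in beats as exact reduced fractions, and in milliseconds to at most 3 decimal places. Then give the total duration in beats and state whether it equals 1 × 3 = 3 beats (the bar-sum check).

1) 0.0ms=0b +841.121ms=3/2b
2) 841.121ms=3/2b +841.121ms=3/2b
Σ=3b of 3 (107bpm 3/4) — PASS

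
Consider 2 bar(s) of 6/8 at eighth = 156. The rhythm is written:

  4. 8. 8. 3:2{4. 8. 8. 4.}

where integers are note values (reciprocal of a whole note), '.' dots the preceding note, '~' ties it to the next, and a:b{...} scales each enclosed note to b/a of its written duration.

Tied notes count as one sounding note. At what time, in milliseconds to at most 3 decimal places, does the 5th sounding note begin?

1. 0.0ms @ 0 + 1153.846ms (3)
2. 1153.846ms @ 3 + 576.923ms (3/2)
3. 1730.769ms @ 9/2 + 576.923ms (3/2)
4. 2307.692ms @ 6 + 769.231ms (2)
5. 3076.923ms @ 8 + 384.615ms (1)
6. 3461.538ms @ 9 + 384.615ms (1)
7. 3846.154ms @ 10 + 769.231ms (2)

note 5 onset = 8b = 3076.923ms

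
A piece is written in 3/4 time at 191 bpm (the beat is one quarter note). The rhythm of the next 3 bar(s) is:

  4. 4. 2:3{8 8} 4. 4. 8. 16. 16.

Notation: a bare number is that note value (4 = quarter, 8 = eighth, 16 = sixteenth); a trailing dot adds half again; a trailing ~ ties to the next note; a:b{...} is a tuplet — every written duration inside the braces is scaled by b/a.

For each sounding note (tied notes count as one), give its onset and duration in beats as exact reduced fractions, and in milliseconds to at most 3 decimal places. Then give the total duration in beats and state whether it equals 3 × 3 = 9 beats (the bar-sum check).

1) 0.0ms=0b +471.204ms=3/2b
2) 471.204ms=3/2b +471.204ms=3/2b
3) 942.408ms=3b +235.602ms=3/4b
4) 1178.01ms=15/4b +235.602ms=3/4b
5) 1413.613ms=9/2b +471.204ms=3/2b
6) 1884.817ms=6b +471.204ms=3/2b
7) 2356.021ms=15/2b +235.602ms=3/4b
8) 2591.623ms=33/4b +117.801ms=3/8b
9) 2709.424ms=69/8b +117.801ms=3/8b
Σ=9b of 9 (191bpm 3/4) — PASS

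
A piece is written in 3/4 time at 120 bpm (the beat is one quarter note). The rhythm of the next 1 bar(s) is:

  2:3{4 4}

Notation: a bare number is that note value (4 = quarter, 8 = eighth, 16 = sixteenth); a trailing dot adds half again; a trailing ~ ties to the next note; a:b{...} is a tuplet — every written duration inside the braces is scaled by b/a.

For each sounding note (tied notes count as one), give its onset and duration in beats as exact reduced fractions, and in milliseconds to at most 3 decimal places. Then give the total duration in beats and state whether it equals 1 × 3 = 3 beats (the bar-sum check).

1) 0.0ms=0b +750.0ms=3/2b
2) 750.0ms=3/2b +750.0ms=3/2b
Σ=3b of 3 (120bpm 3/4) — PASS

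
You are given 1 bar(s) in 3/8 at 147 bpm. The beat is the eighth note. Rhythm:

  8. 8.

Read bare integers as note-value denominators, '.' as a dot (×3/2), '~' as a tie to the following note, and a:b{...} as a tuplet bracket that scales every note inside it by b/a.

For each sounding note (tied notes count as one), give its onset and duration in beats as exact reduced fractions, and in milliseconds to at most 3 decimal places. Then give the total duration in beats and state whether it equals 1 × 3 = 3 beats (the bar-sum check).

1) 0.0ms=0b +612.245ms=3/2b
2) 612.245ms=3/2b +612.245ms=3/2b
Σ=3b of 3 (147bpm 3/8) — PASS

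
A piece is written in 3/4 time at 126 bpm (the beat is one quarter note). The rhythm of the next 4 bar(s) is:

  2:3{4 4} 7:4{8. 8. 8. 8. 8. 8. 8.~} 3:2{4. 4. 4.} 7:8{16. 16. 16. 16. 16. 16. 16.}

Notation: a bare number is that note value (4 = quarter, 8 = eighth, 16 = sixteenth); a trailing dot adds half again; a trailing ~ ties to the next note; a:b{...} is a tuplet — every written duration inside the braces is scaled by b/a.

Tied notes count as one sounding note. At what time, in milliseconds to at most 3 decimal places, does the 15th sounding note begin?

note 15 onset = 72/7b = 4897.959ms

1. 0.0ms @ 0 + 714.286ms (3/2)
2. 714.286ms @ 3/2 + 714.286ms (3/2)
3. 1428.571ms @ 3 + 204.082ms (3/7)
4. 1632.653ms @ 24/7 + 204.082ms (3/7)
5. 1836.735ms @ 27/7 + 204.082ms (3/7)
6. 2040.816ms @ 30/7 + 204.082ms (3/7)
7. 2244.898ms @ 33/7 + 204.082ms (3/7)
8. 2448.98ms @ 36/7 + 204.082ms (3/7)
9. 2653.061ms @ 39/7 + 680.272ms (10/7)
10. 3333.333ms @ 7 + 476.19ms (1)
11. 3809.524ms @ 8 + 476.19ms (1)
12. 4285.714ms @ 9 + 204.082ms (3/7)
13. 4489.796ms @ 66/7 + 204.082ms (3/7)
14. 4693.878ms @ 69/7 + 204.082ms (3/7)
15. 4897.959ms @ 72/7 + 204.082ms (3/7)
16. 5102.041ms @ 75/7 + 204.082ms (3/7)
17. 5306.122ms @ 78/7 + 204.082ms (3/7)
18. 5510.204ms @ 81/7 + 204.082ms (3/7)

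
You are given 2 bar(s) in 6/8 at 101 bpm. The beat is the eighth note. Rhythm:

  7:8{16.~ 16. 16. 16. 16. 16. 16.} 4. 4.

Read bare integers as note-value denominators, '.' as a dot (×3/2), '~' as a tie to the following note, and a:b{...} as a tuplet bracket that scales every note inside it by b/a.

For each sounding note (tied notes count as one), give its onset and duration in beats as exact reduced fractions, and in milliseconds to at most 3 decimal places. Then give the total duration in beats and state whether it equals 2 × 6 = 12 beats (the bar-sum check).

1) 0.0ms=0b +1018.388ms=12/7b
2) 1018.388ms=12/7b +509.194ms=6/7b
3) 1527.581ms=18/7b +509.194ms=6/7b
4) 2036.775ms=24/7b +509.194ms=6/7b
5) 2545.969ms=30/7b +509.194ms=6/7b
6) 3055.163ms=36/7b +509.194ms=6/7b
7) 3564.356ms=6b +1782.178ms=3b
8) 5346.535ms=9b +1782.178ms=3b
Σ=12b of 12 (101bpm 6/8) — PASS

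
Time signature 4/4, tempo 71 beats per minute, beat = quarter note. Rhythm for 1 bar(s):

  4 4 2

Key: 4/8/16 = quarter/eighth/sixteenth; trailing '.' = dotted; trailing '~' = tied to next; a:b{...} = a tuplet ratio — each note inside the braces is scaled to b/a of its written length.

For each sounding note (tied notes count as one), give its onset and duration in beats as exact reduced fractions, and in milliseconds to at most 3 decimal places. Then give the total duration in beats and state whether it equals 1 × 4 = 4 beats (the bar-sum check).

1) 0.0ms=0b +845.07ms=1b
2) 845.07ms=1b +845.07ms=1b
3) 1690.141ms=2b +1690.141ms=2b
Σ=4b of 4 (71bpm 4/4) — PASS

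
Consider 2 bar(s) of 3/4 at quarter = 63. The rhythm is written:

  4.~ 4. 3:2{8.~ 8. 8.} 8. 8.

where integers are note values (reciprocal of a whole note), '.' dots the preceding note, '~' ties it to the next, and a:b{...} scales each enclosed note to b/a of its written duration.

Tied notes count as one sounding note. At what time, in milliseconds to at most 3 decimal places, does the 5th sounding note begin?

note 5 onset = 21/4b = 5000.0ms

1. 0.0ms @ 0 + 2857.143ms (3)
2. 2857.143ms @ 3 + 952.381ms (1)
3. 3809.524ms @ 4 + 476.19ms (1/2)
4. 4285.714ms @ 9/2 + 714.286ms (3/4)
5. 5000.0ms @ 21/4 + 714.286ms (3/4)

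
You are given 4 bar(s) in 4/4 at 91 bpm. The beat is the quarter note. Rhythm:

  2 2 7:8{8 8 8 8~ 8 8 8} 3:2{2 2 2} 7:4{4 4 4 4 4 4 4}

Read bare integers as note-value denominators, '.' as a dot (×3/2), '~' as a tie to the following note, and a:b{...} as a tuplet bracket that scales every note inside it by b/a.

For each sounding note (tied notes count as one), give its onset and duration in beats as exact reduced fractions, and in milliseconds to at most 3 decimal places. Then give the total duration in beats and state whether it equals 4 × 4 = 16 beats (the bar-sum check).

1) 0.0ms=0b +1318.681ms=2b
2) 1318.681ms=2b +1318.681ms=2b
3) 2637.363ms=4b +376.766ms=4/7b
4) 3014.129ms=32/7b +376.766ms=4/7b
5) 3390.895ms=36/7b +376.766ms=4/7b
6) 3767.661ms=40/7b +753.532ms=8/7b
7) 4521.193ms=48/7b +376.766ms=4/7b
8) 4897.959ms=52/7b +376.766ms=4/7b
9) 5274.725ms=8b +879.121ms=4/3b
10) 6153.846ms=28/3b +879.121ms=4/3b
11) 7032.967ms=32/3b +879.121ms=4/3b
12) 7912.088ms=12b +376.766ms=4/7b
13) 8288.854ms=88/7b +376.766ms=4/7b
14) 8665.62ms=92/7b +376.766ms=4/7b
15) 9042.386ms=96/7b +376.766ms=4/7b
16) 9419.152ms=100/7b +376.766ms=4/7b
17) 9795.918ms=104/7b +376.766ms=4/7b
18) 10172.684ms=108/7b +376.766ms=4/7b
Σ=16b of 16 (91bpm 4/4) — PASS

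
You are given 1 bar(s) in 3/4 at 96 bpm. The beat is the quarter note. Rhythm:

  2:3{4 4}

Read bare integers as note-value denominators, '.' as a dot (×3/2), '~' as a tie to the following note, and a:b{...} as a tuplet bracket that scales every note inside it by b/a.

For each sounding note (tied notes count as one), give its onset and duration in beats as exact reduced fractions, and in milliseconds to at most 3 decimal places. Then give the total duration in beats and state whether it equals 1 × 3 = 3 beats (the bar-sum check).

1) 0.0ms=0b +937.5ms=3/2b
2) 937.5ms=3/2b +937.5ms=3/2b
Σ=3b of 3 (96bpm 3/4) — PASS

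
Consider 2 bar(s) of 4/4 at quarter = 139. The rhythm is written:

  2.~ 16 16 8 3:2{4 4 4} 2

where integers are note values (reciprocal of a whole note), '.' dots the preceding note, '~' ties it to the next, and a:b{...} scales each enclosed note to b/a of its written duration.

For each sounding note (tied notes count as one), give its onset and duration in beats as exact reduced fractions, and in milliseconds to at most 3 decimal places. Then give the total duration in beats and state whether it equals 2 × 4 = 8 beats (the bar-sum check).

1) 0.0ms=0b +1402.878ms=13/4b
2) 1402.878ms=13/4b +107.914ms=1/4b
3) 1510.791ms=7/2b +215.827ms=1/2b
4) 1726.619ms=4b +287.77ms=2/3b
5) 2014.388ms=14/3b +287.77ms=2/3b
6) 2302.158ms=16/3b +287.77ms=2/3b
7) 2589.928ms=6b +863.309ms=2b
Σ=8b of 8 (139bpm 4/4) — PASS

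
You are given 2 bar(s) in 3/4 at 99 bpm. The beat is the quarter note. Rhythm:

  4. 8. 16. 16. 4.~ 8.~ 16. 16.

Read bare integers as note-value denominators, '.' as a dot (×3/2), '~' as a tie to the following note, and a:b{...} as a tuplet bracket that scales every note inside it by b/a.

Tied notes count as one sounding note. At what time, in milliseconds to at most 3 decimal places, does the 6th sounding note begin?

note 6 onset = 45/8b = 3409.091ms

1. 0.0ms @ 0 + 909.091ms (3/2)
2. 909.091ms @ 3/2 + 454.545ms (3/4)
3. 1363.636ms @ 9/4 + 227.273ms (3/8)
4. 1590.909ms @ 21/8 + 227.273ms (3/8)
5. 1818.182ms @ 3 + 1590.909ms (21/8)
6. 3409.091ms @ 45/8 + 227.273ms (3/8)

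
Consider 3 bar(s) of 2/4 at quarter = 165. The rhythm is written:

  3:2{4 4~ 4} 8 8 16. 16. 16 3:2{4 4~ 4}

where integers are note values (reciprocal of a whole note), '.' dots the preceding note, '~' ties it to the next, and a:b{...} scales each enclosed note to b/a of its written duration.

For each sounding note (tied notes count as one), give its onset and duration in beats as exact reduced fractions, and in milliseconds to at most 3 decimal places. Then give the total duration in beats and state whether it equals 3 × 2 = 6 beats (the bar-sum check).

1) 0.0ms=0b +242.424ms=2/3b
2) 242.424ms=2/3b +484.848ms=4/3b
3) 727.273ms=2b +181.818ms=1/2b
4) 909.091ms=5/2b +181.818ms=1/2b
5) 1090.909ms=3b +136.364ms=3/8b
6) 1227.273ms=27/8b +136.364ms=3/8b
7) 1363.636ms=15/4b +90.909ms=1/4b
8) 1454.545ms=4b +242.424ms=2/3b
9) 1696.97ms=14/3b +484.848ms=4/3b
Σ=6b of 6 (165bpm 2/4) — PASS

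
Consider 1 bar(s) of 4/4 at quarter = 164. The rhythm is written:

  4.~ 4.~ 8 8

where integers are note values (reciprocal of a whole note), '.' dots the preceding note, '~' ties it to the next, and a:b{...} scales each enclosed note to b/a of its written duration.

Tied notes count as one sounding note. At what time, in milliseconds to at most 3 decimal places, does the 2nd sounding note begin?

1. 0.0ms @ 0 + 1280.488ms (7/2)
2. 1280.488ms @ 7/2 + 182.927ms (1/2)

note 2 onset = 7/2b = 1280.488ms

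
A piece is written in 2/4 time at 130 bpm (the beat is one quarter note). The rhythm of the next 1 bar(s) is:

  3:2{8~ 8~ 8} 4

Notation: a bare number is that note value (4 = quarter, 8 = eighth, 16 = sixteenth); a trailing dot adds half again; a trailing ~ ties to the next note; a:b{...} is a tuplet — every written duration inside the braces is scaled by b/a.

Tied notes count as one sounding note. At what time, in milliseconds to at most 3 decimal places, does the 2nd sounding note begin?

note 2 onset = 1b = 461.538ms

1. 0.0ms @ 0 + 461.538ms (1)
2. 461.538ms @ 1 + 461.538ms (1)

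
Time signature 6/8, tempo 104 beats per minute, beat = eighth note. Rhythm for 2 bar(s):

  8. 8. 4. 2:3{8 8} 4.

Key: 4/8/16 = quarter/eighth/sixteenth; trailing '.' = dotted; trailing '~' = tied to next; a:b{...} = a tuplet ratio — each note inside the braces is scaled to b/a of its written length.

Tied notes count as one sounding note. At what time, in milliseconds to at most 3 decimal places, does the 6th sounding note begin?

note 6 onset = 9b = 5192.308ms

1. 0.0ms @ 0 + 865.385ms (3/2)
2. 865.385ms @ 3/2 + 865.385ms (3/2)
3. 1730.769ms @ 3 + 1730.769ms (3)
4. 3461.538ms @ 6 + 865.385ms (3/2)
5. 4326.923ms @ 15/2 + 865.385ms (3/2)
6. 5192.308ms @ 9 + 1730.769ms (3)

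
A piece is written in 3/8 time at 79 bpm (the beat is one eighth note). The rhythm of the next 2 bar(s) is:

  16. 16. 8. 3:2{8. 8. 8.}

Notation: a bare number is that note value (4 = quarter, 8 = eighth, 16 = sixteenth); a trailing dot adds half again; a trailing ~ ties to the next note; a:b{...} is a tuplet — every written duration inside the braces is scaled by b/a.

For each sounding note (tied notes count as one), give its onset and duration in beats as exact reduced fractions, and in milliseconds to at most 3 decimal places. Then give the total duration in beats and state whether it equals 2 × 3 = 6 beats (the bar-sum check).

1) 0.0ms=0b +569.62ms=3/4b
2) 569.62ms=3/4b +569.62ms=3/4b
3) 1139.241ms=3/2b +1139.241ms=3/2b
4) 2278.481ms=3b +759.494ms=1b
5) 3037.975ms=4b +759.494ms=1b
6) 3797.468ms=5b +759.494ms=1b
Σ=6b of 6 (79bpm 3/8) — PASS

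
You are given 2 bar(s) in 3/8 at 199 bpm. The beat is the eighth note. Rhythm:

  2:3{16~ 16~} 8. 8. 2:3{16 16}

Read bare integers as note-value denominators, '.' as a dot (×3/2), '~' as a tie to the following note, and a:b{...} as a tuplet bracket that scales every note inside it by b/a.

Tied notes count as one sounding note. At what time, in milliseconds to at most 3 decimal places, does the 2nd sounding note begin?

note 2 onset = 3b = 904.523ms

1. 0.0ms @ 0 + 904.523ms (3)
2. 904.523ms @ 3 + 452.261ms (3/2)
3. 1356.784ms @ 9/2 + 226.131ms (3/4)
4. 1582.915ms @ 21/4 + 226.131ms (3/4)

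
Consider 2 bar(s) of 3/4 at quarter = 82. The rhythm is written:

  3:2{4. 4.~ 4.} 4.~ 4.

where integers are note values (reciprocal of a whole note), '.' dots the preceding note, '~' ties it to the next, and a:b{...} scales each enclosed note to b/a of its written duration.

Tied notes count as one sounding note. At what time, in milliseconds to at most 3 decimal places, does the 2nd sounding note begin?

1. 0.0ms @ 0 + 731.707ms (1)
2. 731.707ms @ 1 + 1463.415ms (2)
3. 2195.122ms @ 3 + 2195.122ms (3)

note 2 onset = 1b = 731.707ms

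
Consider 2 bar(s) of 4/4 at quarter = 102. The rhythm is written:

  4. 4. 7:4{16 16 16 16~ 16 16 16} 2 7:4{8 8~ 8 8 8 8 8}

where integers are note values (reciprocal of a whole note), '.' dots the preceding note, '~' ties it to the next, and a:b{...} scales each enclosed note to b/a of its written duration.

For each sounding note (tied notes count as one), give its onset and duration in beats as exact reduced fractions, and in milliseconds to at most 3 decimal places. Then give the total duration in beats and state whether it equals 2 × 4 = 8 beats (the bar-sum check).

1) 0.0ms=0b +882.353ms=3/2b
2) 882.353ms=3/2b +882.353ms=3/2b
3) 1764.706ms=3b +84.034ms=1/7b
4) 1848.739ms=22/7b +84.034ms=1/7b
5) 1932.773ms=23/7b +84.034ms=1/7b
6) 2016.807ms=24/7b +168.067ms=2/7b
7) 2184.874ms=26/7b +84.034ms=1/7b
8) 2268.908ms=27/7b +84.034ms=1/7b
9) 2352.941ms=4b +1176.471ms=2b
10) 3529.412ms=6b +168.067ms=2/7b
11) 3697.479ms=44/7b +336.134ms=4/7b
12) 4033.613ms=48/7b +168.067ms=2/7b
13) 4201.681ms=50/7b +168.067ms=2/7b
14) 4369.748ms=52/7b +168.067ms=2/7b
15) 4537.815ms=54/7b +168.067ms=2/7b
Σ=8b of 8 (102bpm 4/4) — PASS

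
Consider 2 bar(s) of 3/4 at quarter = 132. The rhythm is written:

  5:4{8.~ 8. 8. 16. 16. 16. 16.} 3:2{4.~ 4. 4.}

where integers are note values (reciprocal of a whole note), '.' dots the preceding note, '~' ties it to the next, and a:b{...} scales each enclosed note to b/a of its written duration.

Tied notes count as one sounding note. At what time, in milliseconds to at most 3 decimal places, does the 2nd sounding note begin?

note 2 onset = 6/5b = 545.455ms

1. 0.0ms @ 0 + 545.455ms (6/5)
2. 545.455ms @ 6/5 + 272.727ms (3/5)
3. 818.182ms @ 9/5 + 136.364ms (3/10)
4. 954.545ms @ 21/10 + 136.364ms (3/10)
5. 1090.909ms @ 12/5 + 136.364ms (3/10)
6. 1227.273ms @ 27/10 + 136.364ms (3/10)
7. 1363.636ms @ 3 + 909.091ms (2)
8. 2272.727ms @ 5 + 454.545ms (1)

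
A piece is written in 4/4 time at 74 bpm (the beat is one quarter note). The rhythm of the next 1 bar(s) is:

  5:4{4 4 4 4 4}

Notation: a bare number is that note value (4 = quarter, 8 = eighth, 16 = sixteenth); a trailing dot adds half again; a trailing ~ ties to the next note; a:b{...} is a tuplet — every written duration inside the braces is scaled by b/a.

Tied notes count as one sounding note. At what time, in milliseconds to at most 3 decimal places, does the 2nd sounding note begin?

1. 0.0ms @ 0 + 648.649ms (4/5)
2. 648.649ms @ 4/5 + 648.649ms (4/5)
3. 1297.297ms @ 8/5 + 648.649ms (4/5)
4. 1945.946ms @ 12/5 + 648.649ms (4/5)
5. 2594.595ms @ 16/5 + 648.649ms (4/5)

note 2 onset = 4/5b = 648.649ms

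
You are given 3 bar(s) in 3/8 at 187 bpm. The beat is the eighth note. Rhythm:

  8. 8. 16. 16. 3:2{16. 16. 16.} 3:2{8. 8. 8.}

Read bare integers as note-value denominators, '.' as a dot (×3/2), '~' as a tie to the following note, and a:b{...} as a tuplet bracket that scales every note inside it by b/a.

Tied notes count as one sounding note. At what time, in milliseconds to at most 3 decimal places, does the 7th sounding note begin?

note 7 onset = 11/2b = 1764.706ms

1. 0.0ms @ 0 + 481.283ms (3/2)
2. 481.283ms @ 3/2 + 481.283ms (3/2)
3. 962.567ms @ 3 + 240.642ms (3/4)
4. 1203.209ms @ 15/4 + 240.642ms (3/4)
5. 1443.85ms @ 9/2 + 160.428ms (1/2)
6. 1604.278ms @ 5 + 160.428ms (1/2)
7. 1764.706ms @ 11/2 + 160.428ms (1/2)
8. 1925.134ms @ 6 + 320.856ms (1)
9. 2245.989ms @ 7 + 320.856ms (1)
10. 2566.845ms @ 8 + 320.856ms (1)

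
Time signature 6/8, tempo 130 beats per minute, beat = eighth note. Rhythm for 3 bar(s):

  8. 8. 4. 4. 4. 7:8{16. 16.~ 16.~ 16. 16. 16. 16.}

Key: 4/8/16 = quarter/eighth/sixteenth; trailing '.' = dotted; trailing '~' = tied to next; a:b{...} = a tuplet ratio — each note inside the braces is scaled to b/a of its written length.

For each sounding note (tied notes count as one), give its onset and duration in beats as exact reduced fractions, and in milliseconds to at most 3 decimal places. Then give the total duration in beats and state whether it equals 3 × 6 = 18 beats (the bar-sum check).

1) 0.0ms=0b +692.308ms=3/2b
2) 692.308ms=3/2b +692.308ms=3/2b
3) 1384.615ms=3b +1384.615ms=3b
4) 2769.231ms=6b +1384.615ms=3b
5) 4153.846ms=9b +1384.615ms=3b
6) 5538.462ms=12b +395.604ms=6/7b
7) 5934.066ms=90/7b +1186.813ms=18/7b
8) 7120.879ms=108/7b +395.604ms=6/7b
9) 7516.484ms=114/7b +395.604ms=6/7b
10) 7912.088ms=120/7b +395.604ms=6/7b
Σ=18b of 18 (130bpm 6/8) — PASS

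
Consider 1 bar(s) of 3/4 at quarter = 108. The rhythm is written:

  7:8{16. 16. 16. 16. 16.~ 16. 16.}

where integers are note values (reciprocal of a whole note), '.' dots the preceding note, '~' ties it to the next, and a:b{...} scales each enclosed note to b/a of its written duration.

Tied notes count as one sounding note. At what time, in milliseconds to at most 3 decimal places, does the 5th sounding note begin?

note 5 onset = 12/7b = 952.381ms

1. 0.0ms @ 0 + 238.095ms (3/7)
2. 238.095ms @ 3/7 + 238.095ms (3/7)
3. 476.19ms @ 6/7 + 238.095ms (3/7)
4. 714.286ms @ 9/7 + 238.095ms (3/7)
5. 952.381ms @ 12/7 + 476.19ms (6/7)
6. 1428.571ms @ 18/7 + 238.095ms (3/7)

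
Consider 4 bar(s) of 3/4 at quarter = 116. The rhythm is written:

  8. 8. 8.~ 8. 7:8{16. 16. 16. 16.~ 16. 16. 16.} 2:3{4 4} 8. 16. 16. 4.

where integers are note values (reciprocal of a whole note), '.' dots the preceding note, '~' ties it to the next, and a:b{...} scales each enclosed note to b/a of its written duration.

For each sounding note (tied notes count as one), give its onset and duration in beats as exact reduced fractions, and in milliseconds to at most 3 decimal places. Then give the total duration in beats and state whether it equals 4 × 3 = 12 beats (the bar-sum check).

1) 0.0ms=0b +387.931ms=3/4b
2) 387.931ms=3/4b +387.931ms=3/4b
3) 775.862ms=3/2b +775.862ms=3/2b
4) 1551.724ms=3b +221.675ms=3/7b
5) 1773.399ms=24/7b +221.675ms=3/7b
6) 1995.074ms=27/7b +221.675ms=3/7b
7) 2216.749ms=30/7b +443.35ms=6/7b
8) 2660.099ms=36/7b +221.675ms=3/7b
9) 2881.773ms=39/7b +221.675ms=3/7b
10) 3103.448ms=6b +775.862ms=3/2b
11) 3879.31ms=15/2b +775.862ms=3/2b
12) 4655.172ms=9b +387.931ms=3/4b
13) 5043.103ms=39/4b +193.966ms=3/8b
14) 5237.069ms=81/8b +193.966ms=3/8b
15) 5431.034ms=21/2b +775.862ms=3/2b
Σ=12b of 12 (116bpm 3/4) — PASS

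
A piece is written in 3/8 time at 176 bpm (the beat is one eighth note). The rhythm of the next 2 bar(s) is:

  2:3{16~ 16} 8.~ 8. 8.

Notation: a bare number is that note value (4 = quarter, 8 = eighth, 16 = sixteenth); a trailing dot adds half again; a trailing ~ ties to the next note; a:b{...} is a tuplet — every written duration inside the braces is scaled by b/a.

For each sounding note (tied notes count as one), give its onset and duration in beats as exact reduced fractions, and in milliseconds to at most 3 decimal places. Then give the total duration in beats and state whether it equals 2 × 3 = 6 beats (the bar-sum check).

1) 0.0ms=0b +511.364ms=3/2b
2) 511.364ms=3/2b +1022.727ms=3b
3) 1534.091ms=9/2b +511.364ms=3/2b
Σ=6b of 6 (176bpm 3/8) — PASS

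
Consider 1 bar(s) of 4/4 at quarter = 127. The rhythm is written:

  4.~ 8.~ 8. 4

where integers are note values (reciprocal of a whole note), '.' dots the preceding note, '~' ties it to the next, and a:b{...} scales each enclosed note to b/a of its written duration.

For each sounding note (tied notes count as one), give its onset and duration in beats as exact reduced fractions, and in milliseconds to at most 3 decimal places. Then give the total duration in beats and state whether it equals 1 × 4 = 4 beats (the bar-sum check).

1) 0.0ms=0b +1417.323ms=3b
2) 1417.323ms=3b +472.441ms=1b
Σ=4b of 4 (127bpm 4/4) — PASS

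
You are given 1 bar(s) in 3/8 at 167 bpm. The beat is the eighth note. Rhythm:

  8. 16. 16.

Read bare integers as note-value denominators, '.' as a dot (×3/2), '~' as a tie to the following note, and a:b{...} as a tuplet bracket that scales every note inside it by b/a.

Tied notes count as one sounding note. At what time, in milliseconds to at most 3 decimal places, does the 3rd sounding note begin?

1. 0.0ms @ 0 + 538.922ms (3/2)
2. 538.922ms @ 3/2 + 269.461ms (3/4)
3. 808.383ms @ 9/4 + 269.461ms (3/4)

note 3 onset = 9/4b = 808.383ms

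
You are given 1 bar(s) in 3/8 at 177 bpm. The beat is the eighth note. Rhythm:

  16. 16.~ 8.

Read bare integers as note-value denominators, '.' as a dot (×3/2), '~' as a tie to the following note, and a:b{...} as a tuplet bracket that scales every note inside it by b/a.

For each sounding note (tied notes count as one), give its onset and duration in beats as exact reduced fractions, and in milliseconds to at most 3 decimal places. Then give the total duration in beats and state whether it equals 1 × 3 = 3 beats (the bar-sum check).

1) 0.0ms=0b +254.237ms=3/4b
2) 254.237ms=3/4b +762.712ms=9/4b
Σ=3b of 3 (177bpm 3/8) — PASS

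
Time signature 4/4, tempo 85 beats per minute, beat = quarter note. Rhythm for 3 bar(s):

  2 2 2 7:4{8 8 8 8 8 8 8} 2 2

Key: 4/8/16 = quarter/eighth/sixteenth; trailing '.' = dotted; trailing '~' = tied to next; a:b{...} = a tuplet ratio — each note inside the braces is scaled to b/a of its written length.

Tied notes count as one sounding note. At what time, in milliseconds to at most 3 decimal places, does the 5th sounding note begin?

note 5 onset = 44/7b = 4436.975ms

1. 0.0ms @ 0 + 1411.765ms (2)
2. 1411.765ms @ 2 + 1411.765ms (2)
3. 2823.529ms @ 4 + 1411.765ms (2)
4. 4235.294ms @ 6 + 201.681ms (2/7)
5. 4436.975ms @ 44/7 + 201.681ms (2/7)
6. 4638.655ms @ 46/7 + 201.681ms (2/7)
7. 4840.336ms @ 48/7 + 201.681ms (2/7)
8. 5042.017ms @ 50/7 + 201.681ms (2/7)
9. 5243.697ms @ 52/7 + 201.681ms (2/7)
10. 5445.378ms @ 54/7 + 201.681ms (2/7)
11. 5647.059ms @ 8 + 1411.765ms (2)
12. 7058.824ms @ 10 + 1411.765ms (2)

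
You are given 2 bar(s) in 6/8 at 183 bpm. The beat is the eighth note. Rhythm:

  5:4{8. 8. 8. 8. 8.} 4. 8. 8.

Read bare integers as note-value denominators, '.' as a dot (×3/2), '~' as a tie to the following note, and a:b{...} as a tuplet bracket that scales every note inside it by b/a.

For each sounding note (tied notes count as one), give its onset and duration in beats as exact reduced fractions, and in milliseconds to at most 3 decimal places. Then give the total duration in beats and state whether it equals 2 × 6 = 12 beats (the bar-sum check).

1) 0.0ms=0b +393.443ms=6/5b
2) 393.443ms=6/5b +393.443ms=6/5b
3) 786.885ms=12/5b +393.443ms=6/5b
4) 1180.328ms=18/5b +393.443ms=6/5b
5) 1573.77ms=24/5b +393.443ms=6/5b
6) 1967.213ms=6b +983.607ms=3b
7) 2950.82ms=9b +491.803ms=3/2b
8) 3442.623ms=21/2b +491.803ms=3/2b
Σ=12b of 12 (183bpm 6/8) — PASS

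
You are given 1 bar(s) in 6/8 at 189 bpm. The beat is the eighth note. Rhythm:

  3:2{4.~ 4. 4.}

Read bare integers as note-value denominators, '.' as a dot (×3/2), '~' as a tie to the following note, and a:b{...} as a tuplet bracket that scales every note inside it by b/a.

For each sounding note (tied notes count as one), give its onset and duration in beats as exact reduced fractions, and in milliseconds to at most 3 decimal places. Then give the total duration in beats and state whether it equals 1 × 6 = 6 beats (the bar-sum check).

1) 0.0ms=0b +1269.841ms=4b
2) 1269.841ms=4b +634.921ms=2b
Σ=6b of 6 (189bpm 6/8) — PASS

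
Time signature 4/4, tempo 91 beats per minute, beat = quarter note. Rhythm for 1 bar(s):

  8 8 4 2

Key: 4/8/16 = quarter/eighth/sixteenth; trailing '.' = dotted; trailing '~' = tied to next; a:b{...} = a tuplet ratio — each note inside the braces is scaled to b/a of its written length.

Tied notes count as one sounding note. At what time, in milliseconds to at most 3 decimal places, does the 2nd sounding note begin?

1. 0.0ms @ 0 + 329.67ms (1/2)
2. 329.67ms @ 1/2 + 329.67ms (1/2)
3. 659.341ms @ 1 + 659.341ms (1)
4. 1318.681ms @ 2 + 1318.681ms (2)

note 2 onset = 1/2b = 329.67ms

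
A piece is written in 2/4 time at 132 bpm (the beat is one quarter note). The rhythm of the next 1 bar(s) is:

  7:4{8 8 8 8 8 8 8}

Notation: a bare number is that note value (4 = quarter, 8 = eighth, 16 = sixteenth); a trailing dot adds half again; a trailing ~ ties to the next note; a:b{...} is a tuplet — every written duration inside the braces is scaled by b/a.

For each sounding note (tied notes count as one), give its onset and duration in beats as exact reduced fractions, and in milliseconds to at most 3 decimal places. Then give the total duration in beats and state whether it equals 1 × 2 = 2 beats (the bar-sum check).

1) 0.0ms=0b +129.87ms=2/7b
2) 129.87ms=2/7b +129.87ms=2/7b
3) 259.74ms=4/7b +129.87ms=2/7b
4) 389.61ms=6/7b +129.87ms=2/7b
5) 519.481ms=8/7b +129.87ms=2/7b
6) 649.351ms=10/7b +129.87ms=2/7b
7) 779.221ms=12/7b +129.87ms=2/7b
Σ=2b of 2 (132bpm 2/4) — PASS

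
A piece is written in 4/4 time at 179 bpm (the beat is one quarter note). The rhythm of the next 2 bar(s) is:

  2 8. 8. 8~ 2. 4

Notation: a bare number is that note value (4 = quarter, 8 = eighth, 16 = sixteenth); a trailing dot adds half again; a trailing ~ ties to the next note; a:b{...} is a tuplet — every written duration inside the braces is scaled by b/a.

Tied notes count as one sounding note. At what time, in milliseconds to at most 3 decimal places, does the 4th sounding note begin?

note 4 onset = 7/2b = 1173.184ms

1. 0.0ms @ 0 + 670.391ms (2)
2. 670.391ms @ 2 + 251.397ms (3/4)
3. 921.788ms @ 11/4 + 251.397ms (3/4)
4. 1173.184ms @ 7/2 + 1173.184ms (7/2)
5. 2346.369ms @ 7 + 335.196ms (1)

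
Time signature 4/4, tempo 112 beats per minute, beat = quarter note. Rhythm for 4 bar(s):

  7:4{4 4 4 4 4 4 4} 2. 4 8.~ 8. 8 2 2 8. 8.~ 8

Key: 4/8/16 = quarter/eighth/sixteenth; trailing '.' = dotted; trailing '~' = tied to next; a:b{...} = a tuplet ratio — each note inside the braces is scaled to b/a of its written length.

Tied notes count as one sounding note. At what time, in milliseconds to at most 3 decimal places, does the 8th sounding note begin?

1. 0.0ms @ 0 + 306.122ms (4/7)
2. 306.122ms @ 4/7 + 306.122ms (4/7)
3. 612.245ms @ 8/7 + 306.122ms (4/7)
4. 918.367ms @ 12/7 + 306.122ms (4/7)
5. 1224.49ms @ 16/7 + 306.122ms (4/7)
6. 1530.612ms @ 20/7 + 306.122ms (4/7)
7. 1836.735ms @ 24/7 + 306.122ms (4/7)
8. 2142.857ms @ 4 + 1607.143ms (3)
9. 3750.0ms @ 7 + 535.714ms (1)
10. 4285.714ms @ 8 + 803.571ms (3/2)
11. 5089.286ms @ 19/2 + 267.857ms (1/2)
12. 5357.143ms @ 10 + 1071.429ms (2)
13. 6428.571ms @ 12 + 1071.429ms (2)
14. 7500.0ms @ 14 + 401.786ms (3/4)
15. 7901.786ms @ 59/4 + 669.643ms (5/4)

note 8 onset = 4b = 2142.857ms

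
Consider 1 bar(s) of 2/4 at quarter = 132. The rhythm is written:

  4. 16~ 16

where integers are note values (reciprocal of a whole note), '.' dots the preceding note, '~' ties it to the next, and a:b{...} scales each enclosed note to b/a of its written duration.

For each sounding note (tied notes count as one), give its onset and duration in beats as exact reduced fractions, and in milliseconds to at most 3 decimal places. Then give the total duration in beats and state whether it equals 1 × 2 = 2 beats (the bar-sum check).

1) 0.0ms=0b +681.818ms=3/2b
2) 681.818ms=3/2b +227.273ms=1/2b
Σ=2b of 2 (132bpm 2/4) — PASS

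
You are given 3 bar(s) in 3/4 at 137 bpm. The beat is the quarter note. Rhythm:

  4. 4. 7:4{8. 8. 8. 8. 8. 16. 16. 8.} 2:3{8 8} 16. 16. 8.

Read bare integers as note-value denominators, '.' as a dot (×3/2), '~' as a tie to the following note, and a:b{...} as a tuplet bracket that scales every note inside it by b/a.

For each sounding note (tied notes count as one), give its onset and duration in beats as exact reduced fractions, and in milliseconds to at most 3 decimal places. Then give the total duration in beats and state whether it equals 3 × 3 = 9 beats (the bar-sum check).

1) 0.0ms=0b +656.934ms=3/2b
2) 656.934ms=3/2b +656.934ms=3/2b
3) 1313.869ms=3b +187.696ms=3/7b
4) 1501.564ms=24/7b +187.696ms=3/7b
5) 1689.26ms=27/7b +187.696ms=3/7b
6) 1876.955ms=30/7b +187.696ms=3/7b
7) 2064.651ms=33/7b +187.696ms=3/7b
8) 2252.346ms=36/7b +93.848ms=3/14b
9) 2346.194ms=75/14b +93.848ms=3/14b
10) 2440.042ms=39/7b +187.696ms=3/7b
11) 2627.737ms=6b +328.467ms=3/4b
12) 2956.204ms=27/4b +328.467ms=3/4b
13) 3284.672ms=15/2b +164.234ms=3/8b
14) 3448.905ms=63/8b +164.234ms=3/8b
15) 3613.139ms=33/4b +328.467ms=3/4b
Σ=9b of 9 (137bpm 3/4) — PASS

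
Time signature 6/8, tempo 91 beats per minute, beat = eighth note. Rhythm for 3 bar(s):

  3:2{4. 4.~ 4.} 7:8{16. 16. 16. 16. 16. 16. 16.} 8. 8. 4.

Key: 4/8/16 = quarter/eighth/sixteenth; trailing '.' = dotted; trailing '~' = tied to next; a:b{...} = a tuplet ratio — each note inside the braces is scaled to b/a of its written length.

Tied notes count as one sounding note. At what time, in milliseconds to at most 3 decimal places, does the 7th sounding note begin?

1. 0.0ms @ 0 + 1318.681ms (2)
2. 1318.681ms @ 2 + 2637.363ms (4)
3. 3956.044ms @ 6 + 565.149ms (6/7)
4. 4521.193ms @ 48/7 + 565.149ms (6/7)
5. 5086.342ms @ 54/7 + 565.149ms (6/7)
6. 5651.491ms @ 60/7 + 565.149ms (6/7)
7. 6216.641ms @ 66/7 + 565.149ms (6/7)
8. 6781.79ms @ 72/7 + 565.149ms (6/7)
9. 7346.939ms @ 78/7 + 565.149ms (6/7)
10. 7912.088ms @ 12 + 989.011ms (3/2)
11. 8901.099ms @ 27/2 + 989.011ms (3/2)
12. 9890.11ms @ 15 + 1978.022ms (3)

note 7 onset = 66/7b = 6216.641ms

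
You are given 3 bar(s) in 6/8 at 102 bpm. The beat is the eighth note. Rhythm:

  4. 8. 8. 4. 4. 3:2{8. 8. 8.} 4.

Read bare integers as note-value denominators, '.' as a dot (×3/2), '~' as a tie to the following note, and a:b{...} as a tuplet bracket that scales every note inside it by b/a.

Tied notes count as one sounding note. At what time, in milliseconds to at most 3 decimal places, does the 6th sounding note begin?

1. 0.0ms @ 0 + 1764.706ms (3)
2. 1764.706ms @ 3 + 882.353ms (3/2)
3. 2647.059ms @ 9/2 + 882.353ms (3/2)
4. 3529.412ms @ 6 + 1764.706ms (3)
5. 5294.118ms @ 9 + 1764.706ms (3)
6. 7058.824ms @ 12 + 588.235ms (1)
7. 7647.059ms @ 13 + 588.235ms (1)
8. 8235.294ms @ 14 + 588.235ms (1)
9. 8823.529ms @ 15 + 1764.706ms (3)

note 6 onset = 12b = 7058.824ms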